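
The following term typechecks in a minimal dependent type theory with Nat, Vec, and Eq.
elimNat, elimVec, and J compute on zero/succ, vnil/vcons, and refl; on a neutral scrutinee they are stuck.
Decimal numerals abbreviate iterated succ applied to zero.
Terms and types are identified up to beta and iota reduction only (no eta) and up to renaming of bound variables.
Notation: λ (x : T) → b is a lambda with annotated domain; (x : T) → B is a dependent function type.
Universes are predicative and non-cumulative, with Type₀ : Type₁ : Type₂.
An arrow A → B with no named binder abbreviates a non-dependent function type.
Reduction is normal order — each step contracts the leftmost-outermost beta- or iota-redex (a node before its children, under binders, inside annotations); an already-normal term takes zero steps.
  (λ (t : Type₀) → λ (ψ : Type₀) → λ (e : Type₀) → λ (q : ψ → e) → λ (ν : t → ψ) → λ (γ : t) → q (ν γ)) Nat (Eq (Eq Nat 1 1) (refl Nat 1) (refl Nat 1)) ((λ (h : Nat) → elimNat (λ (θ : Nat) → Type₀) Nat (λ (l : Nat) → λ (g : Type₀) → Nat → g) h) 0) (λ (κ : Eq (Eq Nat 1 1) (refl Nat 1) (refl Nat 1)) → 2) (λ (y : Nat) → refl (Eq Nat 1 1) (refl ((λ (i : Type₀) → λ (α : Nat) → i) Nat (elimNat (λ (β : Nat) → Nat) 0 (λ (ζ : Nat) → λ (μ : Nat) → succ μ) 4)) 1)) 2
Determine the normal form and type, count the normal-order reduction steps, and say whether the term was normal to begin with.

normal form:
  2
inferred type:
  Nat
reduction steps (normal order): 7
started in normal form: no
first redex: a beta-redex


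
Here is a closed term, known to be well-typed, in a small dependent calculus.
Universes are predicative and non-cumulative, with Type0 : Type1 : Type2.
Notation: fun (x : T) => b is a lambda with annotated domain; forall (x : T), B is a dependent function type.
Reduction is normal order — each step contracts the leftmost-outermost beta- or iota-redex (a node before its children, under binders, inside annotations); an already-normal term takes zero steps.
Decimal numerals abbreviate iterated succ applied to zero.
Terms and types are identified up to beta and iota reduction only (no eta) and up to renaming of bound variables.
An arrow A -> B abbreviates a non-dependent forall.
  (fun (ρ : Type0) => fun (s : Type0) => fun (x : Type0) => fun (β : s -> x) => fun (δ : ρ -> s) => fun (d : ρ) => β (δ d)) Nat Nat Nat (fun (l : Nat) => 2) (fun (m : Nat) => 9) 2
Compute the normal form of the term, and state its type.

normal form:
  2
inferred type:
  Nat


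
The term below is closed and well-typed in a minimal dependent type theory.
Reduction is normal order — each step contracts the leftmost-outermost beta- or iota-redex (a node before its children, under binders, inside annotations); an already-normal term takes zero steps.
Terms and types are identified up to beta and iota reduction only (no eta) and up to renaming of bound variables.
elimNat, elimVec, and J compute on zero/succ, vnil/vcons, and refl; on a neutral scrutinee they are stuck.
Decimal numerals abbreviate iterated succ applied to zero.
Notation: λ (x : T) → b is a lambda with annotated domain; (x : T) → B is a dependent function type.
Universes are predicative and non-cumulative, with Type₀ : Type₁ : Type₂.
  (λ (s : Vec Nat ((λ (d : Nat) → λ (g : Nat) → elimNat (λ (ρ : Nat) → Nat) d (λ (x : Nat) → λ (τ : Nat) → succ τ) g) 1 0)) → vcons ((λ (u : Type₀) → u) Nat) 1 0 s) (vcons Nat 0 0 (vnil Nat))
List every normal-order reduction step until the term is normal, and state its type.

normal-order reduction sequence:
  (λ (s : Vec Nat ((λ (d : Nat) → λ (g : Nat) → elimNat (λ (ρ : Nat) → Nat) d (λ (x : Nat) → λ (τ : Nat) → succ τ) g) 1 0)) → vcons ((λ (u : Type₀) → u) Nat) 1 0 s) (vcons Nat 0 0 (vnil Nat))
  ~> vcons ((λ (s : Type₀) → s) Nat) 1 0 (vcons Nat 0 0 (vnil Nat))
  ~> vcons Nat 1 0 (vcons Nat 0 0 (vnil Nat))
the term's type:
  Vec Nat 2


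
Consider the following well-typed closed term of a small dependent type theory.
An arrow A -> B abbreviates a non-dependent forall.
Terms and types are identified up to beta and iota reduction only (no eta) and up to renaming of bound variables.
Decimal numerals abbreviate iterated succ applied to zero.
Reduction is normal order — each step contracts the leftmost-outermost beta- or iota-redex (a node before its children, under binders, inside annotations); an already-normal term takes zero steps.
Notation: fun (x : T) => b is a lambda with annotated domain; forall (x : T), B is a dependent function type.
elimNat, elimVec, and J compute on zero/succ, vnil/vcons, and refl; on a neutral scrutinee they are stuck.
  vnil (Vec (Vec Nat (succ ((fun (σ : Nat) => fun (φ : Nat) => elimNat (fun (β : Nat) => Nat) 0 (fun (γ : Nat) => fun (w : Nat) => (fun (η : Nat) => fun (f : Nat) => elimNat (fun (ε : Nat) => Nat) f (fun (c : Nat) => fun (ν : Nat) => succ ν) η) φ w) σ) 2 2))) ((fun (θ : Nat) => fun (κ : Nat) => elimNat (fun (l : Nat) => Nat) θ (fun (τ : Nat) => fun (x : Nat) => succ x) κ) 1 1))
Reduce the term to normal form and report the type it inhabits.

normal form:
  vnil (Vec (Vec Nat 5) 2)
the term's type:
  Vec (Vec (Vec Nat 5) 2) 0
observation: the term reaches its normal form after 33 normal-order steps.


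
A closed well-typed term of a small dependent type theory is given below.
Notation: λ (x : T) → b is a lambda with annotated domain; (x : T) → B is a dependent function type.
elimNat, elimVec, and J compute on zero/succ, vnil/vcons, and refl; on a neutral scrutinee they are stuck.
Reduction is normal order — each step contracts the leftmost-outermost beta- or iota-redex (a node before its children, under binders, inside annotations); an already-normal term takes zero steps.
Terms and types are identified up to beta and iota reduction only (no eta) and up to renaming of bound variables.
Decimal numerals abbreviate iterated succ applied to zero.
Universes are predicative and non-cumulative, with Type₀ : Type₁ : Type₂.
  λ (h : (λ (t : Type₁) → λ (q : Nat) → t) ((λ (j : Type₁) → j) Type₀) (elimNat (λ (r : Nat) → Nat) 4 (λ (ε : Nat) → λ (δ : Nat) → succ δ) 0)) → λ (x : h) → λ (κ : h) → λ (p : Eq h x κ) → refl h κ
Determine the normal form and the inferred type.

normal form:
  λ (h : Type₀) → λ (t : h) → λ (q : h) → λ (j : Eq h t q) → refl h q
inferred type:
  (h : Type₀) → (t : h) → (q : h) → (j : Eq h t q) → Eq h q q


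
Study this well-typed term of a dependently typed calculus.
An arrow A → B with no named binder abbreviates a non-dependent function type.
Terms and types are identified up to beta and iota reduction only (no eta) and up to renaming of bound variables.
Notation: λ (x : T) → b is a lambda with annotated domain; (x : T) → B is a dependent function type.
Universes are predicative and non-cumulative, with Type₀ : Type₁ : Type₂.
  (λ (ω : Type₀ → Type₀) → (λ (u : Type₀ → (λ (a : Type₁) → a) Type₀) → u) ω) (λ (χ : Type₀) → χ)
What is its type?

type:
  Type₀ → Type₀


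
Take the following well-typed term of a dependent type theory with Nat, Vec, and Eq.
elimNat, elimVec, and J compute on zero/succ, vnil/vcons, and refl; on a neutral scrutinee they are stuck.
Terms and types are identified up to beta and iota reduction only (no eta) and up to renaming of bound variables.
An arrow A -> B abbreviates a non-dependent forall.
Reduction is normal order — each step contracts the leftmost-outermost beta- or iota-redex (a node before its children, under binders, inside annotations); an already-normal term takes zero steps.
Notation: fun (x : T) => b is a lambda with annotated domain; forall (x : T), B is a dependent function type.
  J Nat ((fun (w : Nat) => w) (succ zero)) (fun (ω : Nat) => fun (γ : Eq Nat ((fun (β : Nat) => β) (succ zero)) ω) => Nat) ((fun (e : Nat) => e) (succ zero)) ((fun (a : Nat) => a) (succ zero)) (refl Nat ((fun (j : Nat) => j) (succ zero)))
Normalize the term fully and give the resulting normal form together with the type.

normal form:
  succ zero
the term's type:
  Nat


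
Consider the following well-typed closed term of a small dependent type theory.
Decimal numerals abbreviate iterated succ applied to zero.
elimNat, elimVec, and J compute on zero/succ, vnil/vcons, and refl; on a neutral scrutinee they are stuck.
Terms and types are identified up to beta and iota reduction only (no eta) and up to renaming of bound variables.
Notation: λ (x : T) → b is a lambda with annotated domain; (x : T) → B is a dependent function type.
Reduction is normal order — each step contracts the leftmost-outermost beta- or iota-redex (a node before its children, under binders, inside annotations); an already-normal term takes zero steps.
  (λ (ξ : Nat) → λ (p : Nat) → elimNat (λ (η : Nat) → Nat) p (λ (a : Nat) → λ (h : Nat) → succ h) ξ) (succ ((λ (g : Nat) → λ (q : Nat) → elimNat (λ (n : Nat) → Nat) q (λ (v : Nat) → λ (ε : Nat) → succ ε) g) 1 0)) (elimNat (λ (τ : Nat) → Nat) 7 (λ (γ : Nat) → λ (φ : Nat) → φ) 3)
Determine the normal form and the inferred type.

normal form:
  9
type:
  Nat


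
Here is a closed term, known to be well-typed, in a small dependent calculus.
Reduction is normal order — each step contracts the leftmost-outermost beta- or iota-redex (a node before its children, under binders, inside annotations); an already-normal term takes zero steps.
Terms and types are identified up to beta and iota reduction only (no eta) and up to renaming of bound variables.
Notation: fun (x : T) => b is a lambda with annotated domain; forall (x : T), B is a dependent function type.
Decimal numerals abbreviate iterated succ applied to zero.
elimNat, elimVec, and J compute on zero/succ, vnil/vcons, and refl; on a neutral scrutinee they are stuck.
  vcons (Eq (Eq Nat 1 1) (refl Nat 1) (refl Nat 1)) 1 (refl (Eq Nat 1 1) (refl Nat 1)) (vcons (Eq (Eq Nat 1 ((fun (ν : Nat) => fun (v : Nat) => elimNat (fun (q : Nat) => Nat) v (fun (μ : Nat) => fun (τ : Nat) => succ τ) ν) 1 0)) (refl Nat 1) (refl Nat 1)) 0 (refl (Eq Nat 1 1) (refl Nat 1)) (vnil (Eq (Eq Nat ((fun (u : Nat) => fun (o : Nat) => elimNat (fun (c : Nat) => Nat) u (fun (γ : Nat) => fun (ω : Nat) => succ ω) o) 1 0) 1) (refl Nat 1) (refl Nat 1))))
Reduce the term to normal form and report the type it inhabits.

reduced normal form:
  vcons (Eq (Eq Nat 1 1) (refl Nat 1) (refl Nat 1)) 1 (refl (Eq Nat 1 1) (refl Nat 1)) (vcons (Eq (Eq Nat 1 1) (refl Nat 1) (refl Nat 1)) 0 (refl (Eq Nat 1 1) (refl Nat 1)) (vnil (Eq (Eq Nat 1 1) (refl Nat 1) (refl Nat 1))))
the term's type:
  Vec (Eq (Eq Nat 1 1) (refl Nat 1) (refl Nat 1)) 2


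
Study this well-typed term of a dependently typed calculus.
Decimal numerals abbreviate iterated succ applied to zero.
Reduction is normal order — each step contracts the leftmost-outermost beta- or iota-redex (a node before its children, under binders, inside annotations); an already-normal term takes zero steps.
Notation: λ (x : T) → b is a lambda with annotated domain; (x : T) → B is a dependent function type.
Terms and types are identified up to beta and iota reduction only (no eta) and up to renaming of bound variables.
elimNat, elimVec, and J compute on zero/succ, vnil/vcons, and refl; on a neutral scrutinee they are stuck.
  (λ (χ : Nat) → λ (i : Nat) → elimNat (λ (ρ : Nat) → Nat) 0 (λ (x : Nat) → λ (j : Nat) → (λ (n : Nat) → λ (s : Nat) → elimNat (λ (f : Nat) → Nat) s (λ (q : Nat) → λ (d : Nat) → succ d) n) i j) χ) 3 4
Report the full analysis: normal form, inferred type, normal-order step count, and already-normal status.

resulting normal form:
  12
inferred type:
  Nat
reduction steps (normal order): 57
already normal: no
first redex: a beta-redex


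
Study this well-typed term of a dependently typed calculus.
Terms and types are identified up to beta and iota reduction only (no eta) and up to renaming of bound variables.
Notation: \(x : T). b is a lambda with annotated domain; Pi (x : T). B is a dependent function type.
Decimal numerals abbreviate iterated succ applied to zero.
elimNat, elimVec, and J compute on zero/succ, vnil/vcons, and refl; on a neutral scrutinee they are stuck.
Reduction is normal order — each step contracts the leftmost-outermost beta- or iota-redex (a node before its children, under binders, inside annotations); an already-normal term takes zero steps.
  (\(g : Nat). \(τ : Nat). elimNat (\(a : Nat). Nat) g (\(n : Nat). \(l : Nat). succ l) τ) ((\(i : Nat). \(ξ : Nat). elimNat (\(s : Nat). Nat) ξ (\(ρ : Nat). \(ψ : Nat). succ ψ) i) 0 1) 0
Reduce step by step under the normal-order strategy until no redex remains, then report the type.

reduction (normal order):
  (\(g : Nat). \(τ : Nat). elimNat (\(a : Nat). Nat) g (\(n : Nat). \(l : Nat). succ l) τ) ((\(i : Nat). \(ξ : Nat). elimNat (\(s : Nat). Nat) ξ (\(ρ : Nat). \(ψ : Nat). succ ψ) i) 0 1) 0
  ~> (\(g : Nat). elimNat (\(τ : Nat). Nat) ((\(a : Nat). \(n : Nat). elimNat (\(l : Nat). Nat) n (\(i : Nat). \(ξ : Nat). succ ξ) a) 0 1) (\(s : Nat). \(ρ : Nat). succ ρ) g) 0
  ~> elimNat (\(g : Nat). Nat) ((\(τ : Nat). \(a : Nat). elimNat (\(n : Nat). Nat) a (\(l : Nat). \(i : Nat). succ i) τ) 0 1) (\(ξ : Nat). \(s : Nat). succ s) 0
  ~> (\(g : Nat). \(τ : Nat). elimNat (\(a : Nat). Nat) τ (\(n : Nat). \(l : Nat). succ l) g) 0 1
  ~> (\(g : Nat). elimNat (\(τ : Nat). Nat) g (\(a : Nat). \(n : Nat). succ n) 0) 1
  ~> elimNat (\(g : Nat). Nat) 1 (\(τ : Nat). \(a : Nat). succ a) 0
  ~> 1
type:
  Nat


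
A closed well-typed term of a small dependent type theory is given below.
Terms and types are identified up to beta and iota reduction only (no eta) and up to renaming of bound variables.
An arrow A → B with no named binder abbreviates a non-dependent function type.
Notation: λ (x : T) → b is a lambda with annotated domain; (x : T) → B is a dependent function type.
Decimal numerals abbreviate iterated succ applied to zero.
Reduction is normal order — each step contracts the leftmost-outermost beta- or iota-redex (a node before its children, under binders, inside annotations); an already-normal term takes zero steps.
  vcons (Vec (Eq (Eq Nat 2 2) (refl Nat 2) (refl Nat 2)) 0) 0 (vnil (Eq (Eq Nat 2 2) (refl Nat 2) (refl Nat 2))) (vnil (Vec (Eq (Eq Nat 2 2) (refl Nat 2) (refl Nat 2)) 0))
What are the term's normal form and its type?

reduced normal form:
  vcons (Vec (Eq (Eq Nat 2 2) (refl Nat 2) (refl Nat 2)) 0) 0 (vnil (Eq (Eq Nat 2 2) (refl Nat 2) (refl Nat 2))) (vnil (Vec (Eq (Eq Nat 2 2) (refl Nat 2) (refl Nat 2)) 0))
type:
  Vec (Vec (Eq (Eq Nat 2 2) (refl Nat 2) (refl Nat 2)) 0) 1
observation: the term is already in normal form.


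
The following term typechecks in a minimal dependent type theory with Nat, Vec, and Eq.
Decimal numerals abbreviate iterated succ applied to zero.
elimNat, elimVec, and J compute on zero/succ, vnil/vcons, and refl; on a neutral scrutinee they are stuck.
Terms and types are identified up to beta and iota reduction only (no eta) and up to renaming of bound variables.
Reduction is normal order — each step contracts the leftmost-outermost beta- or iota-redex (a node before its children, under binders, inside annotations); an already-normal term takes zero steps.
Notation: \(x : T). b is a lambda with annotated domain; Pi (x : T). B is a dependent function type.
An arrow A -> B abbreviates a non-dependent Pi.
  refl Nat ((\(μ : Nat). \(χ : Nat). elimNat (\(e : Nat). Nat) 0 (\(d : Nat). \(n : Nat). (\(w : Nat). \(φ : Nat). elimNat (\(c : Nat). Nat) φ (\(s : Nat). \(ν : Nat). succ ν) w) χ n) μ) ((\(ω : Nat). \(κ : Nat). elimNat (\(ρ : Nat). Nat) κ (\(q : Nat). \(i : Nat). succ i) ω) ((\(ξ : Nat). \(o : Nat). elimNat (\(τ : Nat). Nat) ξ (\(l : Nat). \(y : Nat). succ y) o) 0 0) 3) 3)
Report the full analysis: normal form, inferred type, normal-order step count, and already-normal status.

reduced normal form:
  refl Nat 9
the term's type:
  Eq Nat 9 9
steps to reach normal form (normal order): 30
already normal: no
first redex: a beta-redex


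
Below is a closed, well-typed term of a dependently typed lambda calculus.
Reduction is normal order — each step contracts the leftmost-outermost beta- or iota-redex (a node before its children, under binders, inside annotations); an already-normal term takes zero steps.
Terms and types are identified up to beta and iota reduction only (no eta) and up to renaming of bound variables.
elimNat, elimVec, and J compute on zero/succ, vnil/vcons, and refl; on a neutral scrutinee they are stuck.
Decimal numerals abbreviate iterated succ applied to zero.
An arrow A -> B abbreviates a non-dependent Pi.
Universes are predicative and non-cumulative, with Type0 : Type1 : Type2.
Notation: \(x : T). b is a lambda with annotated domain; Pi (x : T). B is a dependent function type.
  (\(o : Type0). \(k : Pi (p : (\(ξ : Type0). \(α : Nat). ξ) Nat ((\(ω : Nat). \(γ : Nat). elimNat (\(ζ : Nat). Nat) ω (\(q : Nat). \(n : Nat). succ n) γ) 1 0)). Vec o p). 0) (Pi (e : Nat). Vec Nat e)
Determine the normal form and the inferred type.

resulting normal form:
  \(o : Pi (k : Nat). Vec (Pi (p : Nat). Vec Nat p) k). 0
the term's type:
  (Pi (o : Nat). Vec (Pi (k : Nat). Vec Nat k) o) -> Nat


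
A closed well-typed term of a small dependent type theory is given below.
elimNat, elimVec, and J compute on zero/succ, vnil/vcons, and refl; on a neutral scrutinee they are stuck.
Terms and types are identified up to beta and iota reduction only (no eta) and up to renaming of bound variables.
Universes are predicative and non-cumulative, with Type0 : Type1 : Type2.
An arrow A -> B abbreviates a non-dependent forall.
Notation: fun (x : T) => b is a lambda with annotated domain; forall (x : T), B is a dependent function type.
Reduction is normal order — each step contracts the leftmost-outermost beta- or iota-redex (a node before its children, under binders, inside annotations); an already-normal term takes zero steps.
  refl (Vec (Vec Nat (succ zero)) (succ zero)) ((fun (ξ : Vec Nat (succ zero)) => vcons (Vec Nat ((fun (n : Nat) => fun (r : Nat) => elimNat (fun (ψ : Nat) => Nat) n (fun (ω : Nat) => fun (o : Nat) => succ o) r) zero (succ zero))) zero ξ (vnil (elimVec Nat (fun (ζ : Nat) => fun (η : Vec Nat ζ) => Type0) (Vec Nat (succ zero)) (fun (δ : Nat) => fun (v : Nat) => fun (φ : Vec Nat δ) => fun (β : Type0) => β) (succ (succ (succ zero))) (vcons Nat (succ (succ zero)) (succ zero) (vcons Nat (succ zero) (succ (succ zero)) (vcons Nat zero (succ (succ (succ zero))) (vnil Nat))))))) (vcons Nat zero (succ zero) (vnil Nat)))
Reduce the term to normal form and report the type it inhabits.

resulting normal form:
  refl (Vec (Vec Nat (succ zero)) (succ zero)) (vcons (Vec Nat (succ zero)) zero (vcons Nat zero (succ zero) (vnil Nat)) (vnil (Vec Nat (succ zero))))
inferred type:
  Eq (Vec (Vec Nat (succ zero)) (succ zero)) (vcons (Vec Nat (succ zero)) zero (vcons Nat zero (succ zero) (vnil Nat)) (vnil (Vec Nat (succ zero)))) (vcons (Vec Nat (succ zero)) zero (vcons Nat zero (succ zero) (vnil Nat)) (vnil (Vec Nat (succ zero))))
observation: reduction starts at a beta-redex, and 23 normal-order steps reach the normal form.


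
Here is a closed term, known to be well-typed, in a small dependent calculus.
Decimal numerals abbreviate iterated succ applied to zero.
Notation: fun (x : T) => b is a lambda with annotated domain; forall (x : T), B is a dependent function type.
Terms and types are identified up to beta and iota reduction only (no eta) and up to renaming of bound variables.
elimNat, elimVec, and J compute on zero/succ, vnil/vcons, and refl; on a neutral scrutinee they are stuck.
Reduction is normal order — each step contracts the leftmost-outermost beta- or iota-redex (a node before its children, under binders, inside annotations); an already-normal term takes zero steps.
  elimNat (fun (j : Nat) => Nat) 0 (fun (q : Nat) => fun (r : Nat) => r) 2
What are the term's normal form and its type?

resulting normal form:
  0
inferred type:
  Nat
observation: the first redex contracted is an elimNat iota-redex; the normal form is reached in 7 normal-order steps.


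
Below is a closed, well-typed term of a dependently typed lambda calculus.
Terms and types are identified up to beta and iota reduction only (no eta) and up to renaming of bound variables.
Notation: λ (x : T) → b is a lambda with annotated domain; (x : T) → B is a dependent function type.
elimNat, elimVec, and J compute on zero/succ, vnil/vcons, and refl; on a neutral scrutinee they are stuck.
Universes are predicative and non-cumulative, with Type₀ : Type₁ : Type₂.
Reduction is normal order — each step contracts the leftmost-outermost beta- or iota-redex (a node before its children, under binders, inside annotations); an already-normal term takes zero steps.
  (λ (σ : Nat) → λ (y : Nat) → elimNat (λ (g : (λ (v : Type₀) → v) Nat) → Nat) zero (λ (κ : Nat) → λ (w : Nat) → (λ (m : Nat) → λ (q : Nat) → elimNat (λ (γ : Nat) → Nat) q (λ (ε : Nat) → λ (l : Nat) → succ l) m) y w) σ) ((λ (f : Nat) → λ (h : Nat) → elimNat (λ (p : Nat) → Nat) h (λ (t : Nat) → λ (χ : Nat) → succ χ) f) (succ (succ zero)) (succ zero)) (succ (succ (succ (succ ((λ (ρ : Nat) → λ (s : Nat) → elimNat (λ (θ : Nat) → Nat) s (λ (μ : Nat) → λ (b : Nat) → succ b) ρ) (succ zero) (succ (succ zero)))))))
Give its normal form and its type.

normal form:
  succ (succ (succ (succ (succ (succ (succ (succ (succ (succ (succ (succ (succ (succ (succ (succ (succ (succ (succ (succ (succ zero))))))))))))))))))))
type:
  Nat


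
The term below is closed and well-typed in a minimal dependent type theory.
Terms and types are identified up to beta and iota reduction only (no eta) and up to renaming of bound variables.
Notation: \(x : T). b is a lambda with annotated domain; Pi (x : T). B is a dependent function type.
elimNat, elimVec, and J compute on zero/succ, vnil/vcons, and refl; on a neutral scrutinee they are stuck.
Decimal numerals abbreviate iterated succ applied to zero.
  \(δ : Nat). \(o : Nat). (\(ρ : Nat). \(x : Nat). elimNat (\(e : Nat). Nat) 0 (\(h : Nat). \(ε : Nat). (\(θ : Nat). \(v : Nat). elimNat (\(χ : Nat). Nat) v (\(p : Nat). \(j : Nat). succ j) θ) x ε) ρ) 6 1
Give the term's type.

type:
  Pi (δ : Nat). Pi (o : Nat). Nat


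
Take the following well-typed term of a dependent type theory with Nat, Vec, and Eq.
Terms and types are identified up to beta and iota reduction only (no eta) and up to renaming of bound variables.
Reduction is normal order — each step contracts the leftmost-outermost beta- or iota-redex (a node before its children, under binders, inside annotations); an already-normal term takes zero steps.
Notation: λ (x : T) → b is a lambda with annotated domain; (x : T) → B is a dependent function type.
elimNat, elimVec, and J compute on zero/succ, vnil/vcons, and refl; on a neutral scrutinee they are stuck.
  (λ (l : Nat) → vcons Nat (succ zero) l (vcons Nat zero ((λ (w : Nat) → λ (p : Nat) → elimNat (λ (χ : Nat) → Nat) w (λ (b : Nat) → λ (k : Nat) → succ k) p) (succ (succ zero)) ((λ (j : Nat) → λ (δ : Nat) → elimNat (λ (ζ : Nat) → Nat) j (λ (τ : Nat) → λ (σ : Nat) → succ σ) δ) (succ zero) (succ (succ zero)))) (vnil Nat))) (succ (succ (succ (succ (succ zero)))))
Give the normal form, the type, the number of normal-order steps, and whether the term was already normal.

reduced normal form:
  vcons Nat (succ zero) (succ (succ (succ (succ (succ zero))))) (vcons Nat zero (succ (succ (succ (succ (succ zero))))) (vnil Nat))
type:
  Vec Nat (succ (succ zero))
steps to reach normal form (normal order): 22
term was already normal: no
first redex: a beta-redex


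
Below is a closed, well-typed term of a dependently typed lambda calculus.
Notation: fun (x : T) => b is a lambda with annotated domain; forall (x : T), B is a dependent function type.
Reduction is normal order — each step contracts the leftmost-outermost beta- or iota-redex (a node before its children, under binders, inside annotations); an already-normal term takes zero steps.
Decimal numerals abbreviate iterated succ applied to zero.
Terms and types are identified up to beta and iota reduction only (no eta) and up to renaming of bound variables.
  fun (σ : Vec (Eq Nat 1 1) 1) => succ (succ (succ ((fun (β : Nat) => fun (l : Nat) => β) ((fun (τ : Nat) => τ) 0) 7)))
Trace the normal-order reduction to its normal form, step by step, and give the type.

reduction (normal order):
  fun (σ : Vec (Eq Nat 1 1) 1) => succ (succ (succ ((fun (β : Nat) => fun (l : Nat) => β) ((fun (τ : Nat) => τ) 0) 7)))
  ~> fun (σ : Vec (Eq Nat 1 1) 1) => succ (succ (succ ((fun (β : Nat) => (fun (l : Nat) => l) 0) 7)))
  ~> fun (σ : Vec (Eq Nat 1 1) 1) => succ (succ (succ ((fun (β : Nat) => β) 0)))
  ~> fun (σ : Vec (Eq Nat 1 1) 1) => 3
the term's type:
  forall (σ : Vec (Eq Nat 1 1) 1), Nat


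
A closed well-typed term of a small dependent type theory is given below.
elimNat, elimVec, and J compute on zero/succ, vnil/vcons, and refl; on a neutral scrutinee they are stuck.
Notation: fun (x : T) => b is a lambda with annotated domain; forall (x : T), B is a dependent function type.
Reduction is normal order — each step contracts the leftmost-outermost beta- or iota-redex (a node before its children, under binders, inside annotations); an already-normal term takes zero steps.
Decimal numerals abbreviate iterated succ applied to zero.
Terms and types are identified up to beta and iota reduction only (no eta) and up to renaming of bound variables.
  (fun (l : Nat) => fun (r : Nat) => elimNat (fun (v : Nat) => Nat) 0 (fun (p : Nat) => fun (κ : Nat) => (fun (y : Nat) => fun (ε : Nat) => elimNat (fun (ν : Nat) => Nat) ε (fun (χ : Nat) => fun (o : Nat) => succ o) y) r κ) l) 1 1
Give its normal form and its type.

resulting normal form:
  1
type:
  Nat
observation: 12 normal-order steps normalize the term, beginning with a beta-redex.


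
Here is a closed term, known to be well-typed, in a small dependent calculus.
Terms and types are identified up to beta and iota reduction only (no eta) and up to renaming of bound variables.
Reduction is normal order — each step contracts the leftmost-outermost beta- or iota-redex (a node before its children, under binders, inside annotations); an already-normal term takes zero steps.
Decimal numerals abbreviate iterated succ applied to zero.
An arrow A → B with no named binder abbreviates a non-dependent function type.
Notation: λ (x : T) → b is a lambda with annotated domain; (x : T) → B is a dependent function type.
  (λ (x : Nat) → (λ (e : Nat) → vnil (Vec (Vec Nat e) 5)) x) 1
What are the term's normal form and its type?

reduced normal form:
  vnil (Vec (Vec Nat 1) 5)
type:
  Vec (Vec (Vec Nat 1) 5) 0
observation: reduction starts at a beta-redex, and 2 normal-order steps reach the normal form.


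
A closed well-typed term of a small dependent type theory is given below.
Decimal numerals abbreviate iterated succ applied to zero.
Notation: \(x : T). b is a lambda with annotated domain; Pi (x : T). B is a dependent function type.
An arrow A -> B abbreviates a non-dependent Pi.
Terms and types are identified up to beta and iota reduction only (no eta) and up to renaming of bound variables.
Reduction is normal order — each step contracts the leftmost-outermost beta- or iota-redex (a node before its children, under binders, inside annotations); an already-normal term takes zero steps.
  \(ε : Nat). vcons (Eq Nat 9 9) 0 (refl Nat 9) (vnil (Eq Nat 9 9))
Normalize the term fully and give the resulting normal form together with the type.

normal form:
  \(ε : Nat). vcons (Eq Nat 9 9) 0 (refl Nat 9) (vnil (Eq Nat 9 9))
type:
  Nat -> Vec (Eq Nat 9 9) 1
observation: no redex remains anywhere in the term; it is its own normal form.


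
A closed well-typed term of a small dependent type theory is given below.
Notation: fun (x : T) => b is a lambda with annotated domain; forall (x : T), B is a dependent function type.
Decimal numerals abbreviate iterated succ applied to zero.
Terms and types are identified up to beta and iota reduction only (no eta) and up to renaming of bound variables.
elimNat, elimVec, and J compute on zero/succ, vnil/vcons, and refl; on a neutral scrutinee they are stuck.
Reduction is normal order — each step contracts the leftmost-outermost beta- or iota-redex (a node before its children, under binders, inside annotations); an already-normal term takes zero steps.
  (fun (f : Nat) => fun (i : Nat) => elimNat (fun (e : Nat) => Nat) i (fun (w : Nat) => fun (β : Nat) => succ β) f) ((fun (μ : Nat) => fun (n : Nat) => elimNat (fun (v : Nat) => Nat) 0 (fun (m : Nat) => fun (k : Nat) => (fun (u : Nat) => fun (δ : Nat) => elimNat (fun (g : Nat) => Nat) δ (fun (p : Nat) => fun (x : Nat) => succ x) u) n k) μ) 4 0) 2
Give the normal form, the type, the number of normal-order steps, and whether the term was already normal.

reduced normal form:
  2
type:
  Nat
steps to reach normal form (normal order): 30
started in normal form: no
first redex: a beta-redex


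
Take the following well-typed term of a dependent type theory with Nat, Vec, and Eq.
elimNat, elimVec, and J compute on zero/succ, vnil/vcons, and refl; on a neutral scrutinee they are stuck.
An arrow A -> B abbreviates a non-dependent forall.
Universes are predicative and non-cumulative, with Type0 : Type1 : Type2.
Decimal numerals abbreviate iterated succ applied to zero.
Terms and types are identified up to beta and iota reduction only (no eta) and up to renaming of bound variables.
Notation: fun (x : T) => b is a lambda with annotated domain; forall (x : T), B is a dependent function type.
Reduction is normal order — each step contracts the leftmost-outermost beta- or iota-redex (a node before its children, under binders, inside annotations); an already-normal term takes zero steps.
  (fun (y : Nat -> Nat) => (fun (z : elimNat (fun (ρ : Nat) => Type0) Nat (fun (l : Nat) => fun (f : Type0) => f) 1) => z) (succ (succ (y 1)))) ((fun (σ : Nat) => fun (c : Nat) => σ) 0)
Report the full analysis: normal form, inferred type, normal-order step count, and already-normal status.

reduced normal form:
  2
the term's type:
  Nat
normal-order step count: 4
already normal: no
first contracted redex: a beta-redex


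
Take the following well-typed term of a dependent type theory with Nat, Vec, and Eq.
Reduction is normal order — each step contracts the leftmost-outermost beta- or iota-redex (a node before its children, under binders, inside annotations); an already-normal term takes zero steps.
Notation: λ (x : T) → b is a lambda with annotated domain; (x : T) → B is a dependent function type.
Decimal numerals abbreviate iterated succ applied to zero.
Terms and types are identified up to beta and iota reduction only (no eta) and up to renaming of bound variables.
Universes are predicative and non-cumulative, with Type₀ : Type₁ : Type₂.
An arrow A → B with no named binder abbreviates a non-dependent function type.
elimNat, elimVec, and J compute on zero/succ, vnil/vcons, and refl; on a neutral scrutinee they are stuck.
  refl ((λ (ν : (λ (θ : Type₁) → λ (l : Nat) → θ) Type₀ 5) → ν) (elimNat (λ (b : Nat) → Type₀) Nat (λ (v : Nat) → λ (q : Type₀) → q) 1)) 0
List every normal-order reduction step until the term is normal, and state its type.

normal-order reduction sequence:
  refl ((λ (ν : (λ (θ : Type₁) → λ (l : Nat) → θ) Type₀ 5) → ν) (elimNat (λ (b : Nat) → Type₀) Nat (λ (v : Nat) → λ (q : Type₀) → q) 1)) 0
  ~> refl (elimNat (λ (ν : Nat) → Type₀) Nat (λ (θ : Nat) → λ (l : Type₀) → l) 1) 0
  ~> refl ((λ (ν : Nat) → λ (θ : Type₀) → θ) 0 (elimNat (λ (l : Nat) → Type₀) Nat (λ (b : Nat) → λ (v : Type₀) → v) 0)) 0
  ~> refl ((λ (ν : Type₀) → ν) (elimNat (λ (θ : Nat) → Type₀) Nat (λ (l : Nat) → λ (b : Type₀) → b) 0)) 0
  ~> refl (elimNat (λ (ν : Nat) → Type₀) Nat (λ (θ : Nat) → λ (l : Type₀) → l) 0) 0
  ~> refl Nat 0
inferred type:
  Eq Nat 0 0


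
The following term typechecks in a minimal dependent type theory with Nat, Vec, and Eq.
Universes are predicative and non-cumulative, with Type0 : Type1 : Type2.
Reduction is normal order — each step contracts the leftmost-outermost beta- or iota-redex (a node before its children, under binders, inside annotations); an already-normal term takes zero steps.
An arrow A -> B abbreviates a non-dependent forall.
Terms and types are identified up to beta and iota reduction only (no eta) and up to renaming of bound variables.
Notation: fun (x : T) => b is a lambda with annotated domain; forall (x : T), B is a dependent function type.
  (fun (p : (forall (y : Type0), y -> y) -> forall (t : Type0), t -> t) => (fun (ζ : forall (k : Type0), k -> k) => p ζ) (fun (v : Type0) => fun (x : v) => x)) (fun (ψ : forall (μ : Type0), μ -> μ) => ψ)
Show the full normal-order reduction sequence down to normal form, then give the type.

reduction (normal order):
  (fun (p : (forall (y : Type0), y -> y) -> forall (t : Type0), t -> t) => (fun (ζ : forall (k : Type0), k -> k) => p ζ) (fun (v : Type0) => fun (x : v) => x)) (fun (ψ : forall (μ : Type0), μ -> μ) => ψ)
  ~> (fun (p : forall (y : Type0), y -> y) => (fun (t : forall (ζ : Type0), ζ -> ζ) => t) p) (fun (k : Type0) => fun (v : k) => v)
  ~> (fun (p : forall (y : Type0), y -> y) => p) (fun (t : Type0) => fun (ζ : t) => ζ)
  ~> fun (p : Type0) => fun (y : p) => y
the term's type:
  forall (p : Type0), p -> p


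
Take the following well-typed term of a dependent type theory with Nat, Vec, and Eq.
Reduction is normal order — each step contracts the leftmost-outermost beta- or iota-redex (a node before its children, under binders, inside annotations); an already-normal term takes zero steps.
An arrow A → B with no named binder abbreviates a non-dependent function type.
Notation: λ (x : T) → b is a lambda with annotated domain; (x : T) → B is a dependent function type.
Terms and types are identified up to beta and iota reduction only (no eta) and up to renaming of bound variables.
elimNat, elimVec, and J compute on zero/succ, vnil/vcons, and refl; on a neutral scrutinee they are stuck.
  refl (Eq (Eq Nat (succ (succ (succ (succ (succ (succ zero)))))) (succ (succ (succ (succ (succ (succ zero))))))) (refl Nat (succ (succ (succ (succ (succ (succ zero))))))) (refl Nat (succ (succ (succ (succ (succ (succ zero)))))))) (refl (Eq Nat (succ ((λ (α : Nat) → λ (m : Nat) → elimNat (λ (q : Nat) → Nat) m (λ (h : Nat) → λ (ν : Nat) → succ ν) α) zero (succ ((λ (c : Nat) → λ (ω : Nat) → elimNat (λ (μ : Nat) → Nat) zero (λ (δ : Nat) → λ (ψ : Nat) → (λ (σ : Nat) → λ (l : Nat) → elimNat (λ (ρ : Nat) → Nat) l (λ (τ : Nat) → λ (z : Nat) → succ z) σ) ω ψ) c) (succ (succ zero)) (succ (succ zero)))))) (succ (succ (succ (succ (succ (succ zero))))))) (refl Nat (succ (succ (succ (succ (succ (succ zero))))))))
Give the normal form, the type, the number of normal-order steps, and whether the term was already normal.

normal form:
  refl (Eq (Eq Nat (succ (succ (succ (succ (succ (succ zero)))))) (succ (succ (succ (succ (succ (succ zero))))))) (refl Nat (succ (succ (succ (succ (succ (succ zero))))))) (refl Nat (succ (succ (succ (succ (succ (succ zero)))))))) (refl (Eq Nat (succ (succ (succ (succ (succ (succ zero)))))) (succ (succ (succ (succ (succ (succ zero))))))) (refl Nat (succ (succ (succ (succ (succ (succ zero))))))))
type:
  Eq (Eq (Eq Nat (succ (succ (succ (succ (succ (succ zero)))))) (succ (succ (succ (succ (succ (succ zero))))))) (refl Nat (succ (succ (succ (succ (succ (succ zero))))))) (refl Nat (succ (succ (succ (succ (succ (succ zero)))))))) (refl (Eq Nat (succ (succ (succ (succ (succ (succ zero)))))) (succ (succ (succ (succ (succ (succ zero))))))) (refl Nat (succ (succ (succ (succ (succ (succ zero)))))))) (refl (Eq Nat (succ (succ (succ (succ (succ (succ zero)))))) (succ (succ (succ (succ (succ (succ zero))))))) (refl Nat (succ (succ (succ (succ (succ (succ zero))))))))
normal-order step count: 30
already normal: no
first redex: a beta-redex


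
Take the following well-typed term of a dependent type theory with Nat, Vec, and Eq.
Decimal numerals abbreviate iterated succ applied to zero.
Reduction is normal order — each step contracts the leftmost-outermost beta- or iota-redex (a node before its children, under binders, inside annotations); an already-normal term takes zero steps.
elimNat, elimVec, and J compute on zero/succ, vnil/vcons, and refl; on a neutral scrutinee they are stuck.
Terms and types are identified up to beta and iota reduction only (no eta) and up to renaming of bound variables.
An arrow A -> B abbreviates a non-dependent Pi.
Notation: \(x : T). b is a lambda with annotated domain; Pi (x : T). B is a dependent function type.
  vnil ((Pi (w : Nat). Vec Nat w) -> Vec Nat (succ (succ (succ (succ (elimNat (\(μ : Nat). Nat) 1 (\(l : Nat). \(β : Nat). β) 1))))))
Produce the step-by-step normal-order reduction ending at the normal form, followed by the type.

normal-order reduction:
  vnil ((Pi (w : Nat). Vec Nat w) -> Vec Nat (succ (succ (succ (succ (elimNat (\(μ : Nat). Nat) 1 (\(l : Nat). \(β : Nat). β) 1))))))
  ~> vnil ((Pi (w : Nat). Vec Nat w) -> Vec Nat (succ (succ (succ (succ ((\(μ : Nat). \(l : Nat). l) 0 (elimNat (\(β : Nat). Nat) 1 (\(m : Nat). \(ζ : Nat). ζ) 0)))))))
  ~> vnil ((Pi (w : Nat). Vec Nat w) -> Vec Nat (succ (succ (succ (succ ((\(μ : Nat). μ) (elimNat (\(l : Nat). Nat) 1 (\(β : Nat). \(m : Nat). m) 0)))))))
  ~> vnil ((Pi (w : Nat). Vec Nat w) -> Vec Nat (succ (succ (succ (succ (elimNat (\(μ : Nat). Nat) 1 (\(l : Nat). \(β : Nat). β) 0))))))
  ~> vnil ((Pi (w : Nat). Vec Nat w) -> Vec Nat 5)
the term's type:
  Vec ((Pi (w : Nat). Vec Nat w) -> Vec Nat 5) 0


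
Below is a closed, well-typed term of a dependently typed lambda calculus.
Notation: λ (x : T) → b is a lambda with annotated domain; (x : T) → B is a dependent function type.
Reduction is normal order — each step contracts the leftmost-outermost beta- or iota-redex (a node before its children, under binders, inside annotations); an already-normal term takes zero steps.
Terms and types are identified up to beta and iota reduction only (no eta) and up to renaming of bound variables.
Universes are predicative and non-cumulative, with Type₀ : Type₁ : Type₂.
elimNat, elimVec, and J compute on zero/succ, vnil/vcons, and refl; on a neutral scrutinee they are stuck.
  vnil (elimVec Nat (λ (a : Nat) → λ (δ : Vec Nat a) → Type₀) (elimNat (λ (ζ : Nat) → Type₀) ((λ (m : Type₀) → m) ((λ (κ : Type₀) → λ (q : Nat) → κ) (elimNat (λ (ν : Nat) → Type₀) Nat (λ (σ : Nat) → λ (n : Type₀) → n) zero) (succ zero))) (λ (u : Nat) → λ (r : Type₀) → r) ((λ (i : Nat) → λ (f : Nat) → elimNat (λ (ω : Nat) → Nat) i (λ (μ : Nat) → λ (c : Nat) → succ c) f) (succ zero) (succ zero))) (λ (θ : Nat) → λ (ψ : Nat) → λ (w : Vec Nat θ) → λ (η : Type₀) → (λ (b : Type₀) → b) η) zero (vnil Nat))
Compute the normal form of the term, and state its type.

reduced normal form:
  vnil Nat
inferred type:
  Vec Nat zero
observation: the term reaches its normal form after 18 normal-order steps.


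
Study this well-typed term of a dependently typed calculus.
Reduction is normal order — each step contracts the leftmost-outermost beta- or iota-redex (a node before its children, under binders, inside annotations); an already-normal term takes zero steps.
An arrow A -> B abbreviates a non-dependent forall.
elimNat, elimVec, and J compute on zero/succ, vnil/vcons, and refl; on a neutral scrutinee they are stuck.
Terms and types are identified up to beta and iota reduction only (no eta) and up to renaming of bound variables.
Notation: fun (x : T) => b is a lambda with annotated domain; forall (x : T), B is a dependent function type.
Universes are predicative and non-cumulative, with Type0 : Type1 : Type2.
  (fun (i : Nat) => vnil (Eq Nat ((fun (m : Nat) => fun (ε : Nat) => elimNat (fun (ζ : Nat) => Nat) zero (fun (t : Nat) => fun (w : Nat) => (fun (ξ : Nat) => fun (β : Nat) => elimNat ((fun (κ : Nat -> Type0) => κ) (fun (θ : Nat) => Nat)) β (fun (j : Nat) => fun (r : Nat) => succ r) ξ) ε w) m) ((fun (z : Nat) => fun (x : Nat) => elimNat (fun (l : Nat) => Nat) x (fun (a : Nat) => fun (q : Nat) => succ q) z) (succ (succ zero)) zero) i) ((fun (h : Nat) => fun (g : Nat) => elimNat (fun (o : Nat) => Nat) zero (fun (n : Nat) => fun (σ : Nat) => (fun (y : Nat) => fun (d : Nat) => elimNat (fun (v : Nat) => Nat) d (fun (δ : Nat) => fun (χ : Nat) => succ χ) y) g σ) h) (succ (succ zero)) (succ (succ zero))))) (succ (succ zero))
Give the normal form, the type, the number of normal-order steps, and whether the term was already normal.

normal form:
  vnil (Eq Nat (succ (succ (succ (succ zero)))) (succ (succ (succ (succ zero)))))
inferred type:
  Vec (Eq Nat (succ (succ (succ (succ zero)))) (succ (succ (succ (succ zero))))) zero
reduction steps (normal order): 55
started in normal form: no
first redex: a beta-redex
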